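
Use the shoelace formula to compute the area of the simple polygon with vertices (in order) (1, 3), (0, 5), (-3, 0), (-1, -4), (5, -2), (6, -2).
Area = 38

Shoelace formula: Area = (1/2) |Σ_i (x_i · y_{i+1} − x_{i+1} · y_i)| (indices mod n). Compute each cross term:
  (1)(5) − (0)(3) = 5
  (0)(0) − (-3)(5) = 15
  (-3)(-4) − (-1)(0) = 12
  (-1)(-2) − (5)(-4) = 22
  (5)(-2) − (6)(-2) = 2
  (6)(3) − (1)(-2) = 20
Sum = 76, so (signed) Area = 76/2 = 38, |Area| = 38.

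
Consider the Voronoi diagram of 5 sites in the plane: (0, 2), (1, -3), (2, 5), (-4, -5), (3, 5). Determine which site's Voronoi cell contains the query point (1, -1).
Nearest site = (1, -3)

The Voronoi cell of site s contains exactly those query points closer to s than to any other site. Compute squared distances from q = (1, -1) to each site:
  (1 − 1)² + (-3 − -1)² = 4
  (0 − 1)² + (2 − -1)² = 10
  (2 − 1)² + (5 − -1)² = 37
  (3 − 1)² + (5 − -1)² = 40
  (-4 − 1)² + (-5 − -1)² = 41
Minimum is attained by (1, -3), so q lies in its Voronoi cell.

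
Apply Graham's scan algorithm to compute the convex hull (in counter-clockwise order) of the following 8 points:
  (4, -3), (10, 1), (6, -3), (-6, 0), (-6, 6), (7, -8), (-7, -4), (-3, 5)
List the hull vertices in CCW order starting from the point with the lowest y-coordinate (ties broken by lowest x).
Hull (CCW) = [(7, -8), (10, 1), (-6, 6), (-7, -4)]

Graham scan procedure:
  1. Find the pivot p₀ = point with lowest y (tie → lowest x): (7, -8).
  2. Sort the remaining points by polar angle around p₀.
  3. Walk through sorted points, maintaining a stack; pop the top while the last three entries make a non-left turn (cross product ≤ 0).
  4. Final stack is the convex hull in CCW order: (7, -8), (10, 1), (-6, 6), (-7, -4).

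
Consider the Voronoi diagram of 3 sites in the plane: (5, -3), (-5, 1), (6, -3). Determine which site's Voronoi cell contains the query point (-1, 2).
Nearest site = (-5, 1)

The Voronoi cell of site s contains exactly those query points closer to s than to any other site. Compute squared distances from q = (-1, 2) to each site:
  (-5 − -1)² + (1 − 2)² = 17
  (5 − -1)² + (-3 − 2)² = 61
  (6 − -1)² + (-3 − 2)² = 74
Minimum is attained by (-5, 1), so q lies in its Voronoi cell.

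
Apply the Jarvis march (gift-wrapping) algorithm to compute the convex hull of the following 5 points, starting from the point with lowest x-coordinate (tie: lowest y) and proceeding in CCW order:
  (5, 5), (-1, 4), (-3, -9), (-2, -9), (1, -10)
Hull (CCW) = [(-3, -9), (1, -10), (5, 5), (-1, 4)]

Jarvis march: at each step, from the current hull vertex p, select the next vertex q as the point such that every other point lies strictly to the left of (or on) the directed line p → q. (Equivalently: for every other point r, the cross product (q − p) × (r − p) ≥ 0.)
Starting point (lowest x, tie lowest y): (-3, -9). Wrap until returning to start. Resulting hull: (-3, -9), (1, -10), (5, 5), (-1, 4).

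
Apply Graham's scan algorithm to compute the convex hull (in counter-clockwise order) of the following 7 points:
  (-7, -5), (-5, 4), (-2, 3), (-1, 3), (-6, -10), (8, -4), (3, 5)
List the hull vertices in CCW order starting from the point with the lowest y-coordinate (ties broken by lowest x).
Hull (CCW) = [(-6, -10), (8, -4), (3, 5), (-5, 4), (-7, -5)]

Graham scan procedure:
  1. Find the pivot p₀ = point with lowest y (tie → lowest x): (-6, -10).
  2. Sort the remaining points by polar angle around p₀.
  3. Walk through sorted points, maintaining a stack; pop the top while the last three entries make a non-left turn (cross product ≤ 0).
  4. Final stack is the convex hull in CCW order: (-6, -10), (8, -4), (3, 5), (-5, 4), (-7, -5).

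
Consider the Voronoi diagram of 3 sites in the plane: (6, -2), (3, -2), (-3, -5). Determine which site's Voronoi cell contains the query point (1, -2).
Nearest site = (3, -2)

The Voronoi cell of site s contains exactly those query points closer to s than to any other site. Compute squared distances from q = (1, -2) to each site:
  (3 − 1)² + (-2 − -2)² = 4
  (-3 − 1)² + (-5 − -2)² = 25
  (6 − 1)² + (-2 − -2)² = 25
Minimum is attained by (3, -2), so q lies in its Voronoi cell.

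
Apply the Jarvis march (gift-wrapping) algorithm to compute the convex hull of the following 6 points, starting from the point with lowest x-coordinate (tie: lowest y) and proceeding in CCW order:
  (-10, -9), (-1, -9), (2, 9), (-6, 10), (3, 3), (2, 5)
Hull (CCW) = [(-10, -9), (-1, -9), (3, 3), (2, 9), (-6, 10)]

Jarvis march: at each step, from the current hull vertex p, select the next vertex q as the point such that every other point lies strictly to the left of (or on) the directed line p → q. (Equivalently: for every other point r, the cross product (q − p) × (r − p) ≥ 0.)
Starting point (lowest x, tie lowest y): (-10, -9). Wrap until returning to start. Resulting hull: (-10, -9), (-1, -9), (3, 3), (2, 9), (-6, 10).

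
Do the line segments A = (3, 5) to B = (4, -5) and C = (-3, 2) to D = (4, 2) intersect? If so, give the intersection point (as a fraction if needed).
Yes; intersection at (33/10, 2) (t = 3/10 on AB, s = 9/10 on CD)

Parametrize AB as A + t(B − A) = (3 + 1 t, 5 + -10 t) and CD as C + s(D − C) = (-3 + 7 s, 2 + 0 s). Solve the linear system for (t, s). Determinant = -70 ≠ 0, so a unique intersection of the containing lines exists. Solution: t = 3/10, s = 9/10 — both in [0, 1], so the segments cross. Intersection point: (33/10, 2).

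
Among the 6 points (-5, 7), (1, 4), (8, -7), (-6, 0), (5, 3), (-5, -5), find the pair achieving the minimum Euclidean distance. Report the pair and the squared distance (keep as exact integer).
Pair = ((1, 4), (5, 3)); squared distance = 17

Compute all C(6, 2) = 15 pairwise squared distances (x_i − x_j)² + (y_i − y_j)². The minimum is 17, attained by the pair ((1, 4), (5, 3)).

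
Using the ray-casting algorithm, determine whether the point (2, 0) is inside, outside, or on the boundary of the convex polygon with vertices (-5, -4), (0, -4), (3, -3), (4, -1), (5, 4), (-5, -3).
The point (2, 0) lies strictly inside the polygon

Cast a horizontal ray to the right from the query point and count how many polygon edges it crosses (each edge strictly once or zero times, handled with the usual half-open convention). 
Parity of crossings → odd ⇒ inside.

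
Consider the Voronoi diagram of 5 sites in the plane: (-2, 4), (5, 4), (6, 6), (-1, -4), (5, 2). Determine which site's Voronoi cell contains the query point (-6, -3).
Nearest site = (-1, -4)

The Voronoi cell of site s contains exactly those query points closer to s than to any other site. Compute squared distances from q = (-6, -3) to each site:
  (-1 − -6)² + (-4 − -3)² = 26
  (-2 − -6)² + (4 − -3)² = 65
  (5 − -6)² + (2 − -3)² = 146
  (5 − -6)² + (4 − -3)² = 170
  (6 − -6)² + (6 − -3)² = 225
Minimum is attained by (-1, -4), so q lies in its Voronoi cell.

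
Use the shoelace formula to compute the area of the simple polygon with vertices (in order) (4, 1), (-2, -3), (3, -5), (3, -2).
Area = 29/2

Shoelace formula: Area = (1/2) |Σ_i (x_i · y_{i+1} − x_{i+1} · y_i)| (indices mod n). Compute each cross term:
  (4)(-3) − (-2)(1) = -10
  (-2)(-5) − (3)(-3) = 19
  (3)(-2) − (3)(-5) = 9
  (3)(1) − (4)(-2) = 11
Sum = 29, so (signed) Area = 29/2 = 29/2, |Area| = 29/2.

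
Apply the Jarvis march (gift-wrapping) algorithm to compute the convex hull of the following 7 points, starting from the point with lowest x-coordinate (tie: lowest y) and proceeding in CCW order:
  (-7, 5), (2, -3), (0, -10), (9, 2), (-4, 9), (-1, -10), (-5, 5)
Hull (CCW) = [(-7, 5), (-1, -10), (0, -10), (9, 2), (-4, 9)]

Jarvis march: at each step, from the current hull vertex p, select the next vertex q as the point such that every other point lies strictly to the left of (or on) the directed line p → q. (Equivalently: for every other point r, the cross product (q − p) × (r − p) ≥ 0.)
Starting point (lowest x, tie lowest y): (-7, 5). Wrap until returning to start. Resulting hull: (-7, 5), (-1, -10), (0, -10), (9, 2), (-4, 9).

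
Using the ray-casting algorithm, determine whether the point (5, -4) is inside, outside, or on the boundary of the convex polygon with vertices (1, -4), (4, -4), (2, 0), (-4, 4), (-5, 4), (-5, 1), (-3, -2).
The point (5, -4) lies strictly outside the polygon

Cast a horizontal ray to the right from the query point and count how many polygon edges it crosses (each edge strictly once or zero times, handled with the usual half-open convention). 
Parity of crossings → even ⇒ outside.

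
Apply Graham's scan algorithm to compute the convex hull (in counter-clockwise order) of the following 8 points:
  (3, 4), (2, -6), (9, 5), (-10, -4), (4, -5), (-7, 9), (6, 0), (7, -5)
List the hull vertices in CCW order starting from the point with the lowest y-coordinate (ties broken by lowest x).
Hull (CCW) = [(2, -6), (7, -5), (9, 5), (-7, 9), (-10, -4)]

Graham scan procedure:
  1. Find the pivot p₀ = point with lowest y (tie → lowest x): (2, -6).
  2. Sort the remaining points by polar angle around p₀.
  3. Walk through sorted points, maintaining a stack; pop the top while the last three entries make a non-left turn (cross product ≤ 0).
  4. Final stack is the convex hull in CCW order: (2, -6), (7, -5), (9, 5), (-7, 9), (-10, -4).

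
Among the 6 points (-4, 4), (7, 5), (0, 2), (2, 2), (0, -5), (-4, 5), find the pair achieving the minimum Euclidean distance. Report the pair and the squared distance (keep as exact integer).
Pair = ((-4, 4), (-4, 5)); squared distance = 1

Compute all C(6, 2) = 15 pairwise squared distances (x_i − x_j)² + (y_i − y_j)². The minimum is 1, attained by the pair ((-4, 4), (-4, 5)).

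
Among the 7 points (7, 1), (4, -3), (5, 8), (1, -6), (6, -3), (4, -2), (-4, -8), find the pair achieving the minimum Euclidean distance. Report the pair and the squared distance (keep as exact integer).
Pair = ((4, -3), (4, -2)); squared distance = 1

Compute all C(7, 2) = 21 pairwise squared distances (x_i − x_j)² + (y_i − y_j)². The minimum is 1, attained by the pair ((4, -3), (4, -2)).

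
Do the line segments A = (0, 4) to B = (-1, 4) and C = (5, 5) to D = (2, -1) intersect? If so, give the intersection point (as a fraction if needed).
No (intersection of containing lines falls outside at least one segment)

Parametrize and solve: t = -9/2, s = 1/6. At least one of these is outside [0, 1], so the segments do not intersect.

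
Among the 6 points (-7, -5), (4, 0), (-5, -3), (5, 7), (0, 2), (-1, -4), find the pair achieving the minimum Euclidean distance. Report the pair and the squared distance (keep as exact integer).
Pair = ((-7, -5), (-5, -3)); squared distance = 8

Compute all C(6, 2) = 15 pairwise squared distances (x_i − x_j)² + (y_i − y_j)². The minimum is 8, attained by the pair ((-7, -5), (-5, -3)).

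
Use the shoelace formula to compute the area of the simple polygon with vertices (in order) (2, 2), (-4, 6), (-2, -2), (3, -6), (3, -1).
Area = 81/2

Shoelace formula: Area = (1/2) |Σ_i (x_i · y_{i+1} − x_{i+1} · y_i)| (indices mod n). Compute each cross term:
  (2)(6) − (-4)(2) = 20
  (-4)(-2) − (-2)(6) = 20
  (-2)(-6) − (3)(-2) = 18
  (3)(-1) − (3)(-6) = 15
  (3)(2) − (2)(-1) = 8
Sum = 81, so (signed) Area = 81/2 = 81/2, |Area| = 81/2.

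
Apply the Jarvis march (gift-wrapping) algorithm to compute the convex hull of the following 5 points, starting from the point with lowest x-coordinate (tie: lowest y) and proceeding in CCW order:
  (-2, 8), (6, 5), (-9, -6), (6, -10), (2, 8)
Hull (CCW) = [(-9, -6), (6, -10), (6, 5), (2, 8), (-2, 8)]

Jarvis march: at each step, from the current hull vertex p, select the next vertex q as the point such that every other point lies strictly to the left of (or on) the directed line p → q. (Equivalently: for every other point r, the cross product (q − p) × (r − p) ≥ 0.)
Starting point (lowest x, tie lowest y): (-9, -6). Wrap until returning to start. Resulting hull: (-9, -6), (6, -10), (6, 5), (2, 8), (-2, 8).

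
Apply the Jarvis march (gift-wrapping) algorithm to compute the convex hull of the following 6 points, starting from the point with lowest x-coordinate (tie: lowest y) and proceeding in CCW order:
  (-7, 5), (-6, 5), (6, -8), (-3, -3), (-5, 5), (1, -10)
Hull (CCW) = [(-7, 5), (-3, -3), (1, -10), (6, -8), (-5, 5)]

Jarvis march: at each step, from the current hull vertex p, select the next vertex q as the point such that every other point lies strictly to the left of (or on) the directed line p → q. (Equivalently: for every other point r, the cross product (q − p) × (r − p) ≥ 0.)
Starting point (lowest x, tie lowest y): (-7, 5). Wrap until returning to start. Resulting hull: (-7, 5), (-3, -3), (1, -10), (6, -8), (-5, 5).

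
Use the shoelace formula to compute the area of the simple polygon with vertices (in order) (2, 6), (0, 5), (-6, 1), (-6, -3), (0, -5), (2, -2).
Area = 60

Shoelace formula: Area = (1/2) |Σ_i (x_i · y_{i+1} − x_{i+1} · y_i)| (indices mod n). Compute each cross term:
  (2)(5) − (0)(6) = 10
  (0)(1) − (-6)(5) = 30
  (-6)(-3) − (-6)(1) = 24
  (-6)(-5) − (0)(-3) = 30
  (0)(-2) − (2)(-5) = 10
  (2)(6) − (2)(-2) = 16
Sum = 120, so (signed) Area = 120/2 = 60, |Area| = 60.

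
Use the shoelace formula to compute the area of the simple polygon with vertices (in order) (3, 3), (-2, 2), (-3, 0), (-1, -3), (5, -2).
Area = 65/2

Shoelace formula: Area = (1/2) |Σ_i (x_i · y_{i+1} − x_{i+1} · y_i)| (indices mod n). Compute each cross term:
  (3)(2) − (-2)(3) = 12
  (-2)(0) − (-3)(2) = 6
  (-3)(-3) − (-1)(0) = 9
  (-1)(-2) − (5)(-3) = 17
  (5)(3) − (3)(-2) = 21
Sum = 65, so (signed) Area = 65/2 = 65/2, |Area| = 65/2.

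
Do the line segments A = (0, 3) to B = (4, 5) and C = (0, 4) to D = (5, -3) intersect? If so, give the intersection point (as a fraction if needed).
Yes; intersection at (10/19, 62/19) (t = 5/38 on AB, s = 2/19 on CD)

Parametrize AB as A + t(B − A) = (0 + 4 t, 3 + 2 t) and CD as C + s(D − C) = (0 + 5 s, 4 + -7 s). Solve the linear system for (t, s). Determinant = 38 ≠ 0, so a unique intersection of the containing lines exists. Solution: t = 5/38, s = 2/19 — both in [0, 1], so the segments cross. Intersection point: (10/19, 62/19).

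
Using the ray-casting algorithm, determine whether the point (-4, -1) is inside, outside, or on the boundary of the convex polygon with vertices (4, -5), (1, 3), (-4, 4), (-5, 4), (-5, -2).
The point (-4, -1) lies strictly inside the polygon

Cast a horizontal ray to the right from the query point and count how many polygon edges it crosses (each edge strictly once or zero times, handled with the usual half-open convention). 
Parity of crossings → odd ⇒ inside.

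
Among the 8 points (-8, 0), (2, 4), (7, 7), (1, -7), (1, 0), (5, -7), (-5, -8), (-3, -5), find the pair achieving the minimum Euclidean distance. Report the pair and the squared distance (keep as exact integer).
Pair = ((-5, -8), (-3, -5)); squared distance = 13

Compute all C(8, 2) = 28 pairwise squared distances (x_i − x_j)² + (y_i − y_j)². The minimum is 13, attained by the pair ((-5, -8), (-3, -5)).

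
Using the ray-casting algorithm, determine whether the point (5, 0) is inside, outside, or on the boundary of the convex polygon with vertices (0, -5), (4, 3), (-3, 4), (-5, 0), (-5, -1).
The point (5, 0) lies strictly outside the polygon

Cast a horizontal ray to the right from the query point and count how many polygon edges it crosses (each edge strictly once or zero times, handled with the usual half-open convention). 
Parity of crossings → even ⇒ outside.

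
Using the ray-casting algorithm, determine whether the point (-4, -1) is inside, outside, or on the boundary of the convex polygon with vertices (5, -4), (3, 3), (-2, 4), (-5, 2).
The point (-4, -1) lies strictly outside the polygon

Cast a horizontal ray to the right from the query point and count how many polygon edges it crosses (each edge strictly once or zero times, handled with the usual half-open convention). 
Parity of crossings → even ⇒ outside.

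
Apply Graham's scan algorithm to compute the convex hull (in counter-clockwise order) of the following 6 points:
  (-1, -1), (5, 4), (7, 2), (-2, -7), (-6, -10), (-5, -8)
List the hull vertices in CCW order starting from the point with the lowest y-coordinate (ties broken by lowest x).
Hull (CCW) = [(-6, -10), (-2, -7), (7, 2), (5, 4), (-1, -1), (-5, -8)]

Graham scan procedure:
  1. Find the pivot p₀ = point with lowest y (tie → lowest x): (-6, -10).
  2. Sort the remaining points by polar angle around p₀.
  3. Walk through sorted points, maintaining a stack; pop the top while the last three entries make a non-left turn (cross product ≤ 0).
  4. Final stack is the convex hull in CCW order: (-6, -10), (-2, -7), (7, 2), (5, 4), (-1, -1), (-5, -8).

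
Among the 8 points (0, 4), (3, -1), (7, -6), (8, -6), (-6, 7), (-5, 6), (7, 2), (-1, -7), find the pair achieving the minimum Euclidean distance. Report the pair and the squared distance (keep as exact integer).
Pair = ((7, -6), (8, -6)); squared distance = 1

Compute all C(8, 2) = 28 pairwise squared distances (x_i − x_j)² + (y_i − y_j)². The minimum is 1, attained by the pair ((7, -6), (8, -6)).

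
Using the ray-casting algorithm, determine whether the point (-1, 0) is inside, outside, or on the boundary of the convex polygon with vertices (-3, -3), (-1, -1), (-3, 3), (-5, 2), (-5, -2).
The point (-1, 0) lies strictly outside the polygon

Cast a horizontal ray to the right from the query point and count how many polygon edges it crosses (each edge strictly once or zero times, handled with the usual half-open convention). 
Parity of crossings → even ⇒ outside.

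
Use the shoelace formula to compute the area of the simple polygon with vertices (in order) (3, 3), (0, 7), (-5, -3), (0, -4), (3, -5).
Area = 56

Shoelace formula: Area = (1/2) |Σ_i (x_i · y_{i+1} − x_{i+1} · y_i)| (indices mod n). Compute each cross term:
  (3)(7) − (0)(3) = 21
  (0)(-3) − (-5)(7) = 35
  (-5)(-4) − (0)(-3) = 20
  (0)(-5) − (3)(-4) = 12
  (3)(3) − (3)(-5) = 24
Sum = 112, so (signed) Area = 112/2 = 56, |Area| = 56.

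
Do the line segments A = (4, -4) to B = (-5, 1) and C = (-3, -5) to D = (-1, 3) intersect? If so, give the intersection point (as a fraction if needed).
Yes; intersection at (-79/41, -29/41) (t = 27/41 on AB, s = 22/41 on CD)

Parametrize AB as A + t(B − A) = (4 + -9 t, -4 + 5 t) and CD as C + s(D − C) = (-3 + 2 s, -5 + 8 s). Solve the linear system for (t, s). Determinant = 82 ≠ 0, so a unique intersection of the containing lines exists. Solution: t = 27/41, s = 22/41 — both in [0, 1], so the segments cross. Intersection point: (-79/41, -29/41).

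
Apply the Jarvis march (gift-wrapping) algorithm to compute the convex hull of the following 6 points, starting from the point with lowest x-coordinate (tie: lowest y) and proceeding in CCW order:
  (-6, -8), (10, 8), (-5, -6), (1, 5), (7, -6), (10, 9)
Hull (CCW) = [(-6, -8), (7, -6), (10, 8), (10, 9), (1, 5), (-5, -6)]

Jarvis march: at each step, from the current hull vertex p, select the next vertex q as the point such that every other point lies strictly to the left of (or on) the directed line p → q. (Equivalently: for every other point r, the cross product (q − p) × (r − p) ≥ 0.)
Starting point (lowest x, tie lowest y): (-6, -8). Wrap until returning to start. Resulting hull: (-6, -8), (7, -6), (10, 8), (10, 9), (1, 5), (-5, -6).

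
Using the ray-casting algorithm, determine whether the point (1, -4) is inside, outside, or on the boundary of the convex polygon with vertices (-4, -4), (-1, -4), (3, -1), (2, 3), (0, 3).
The point (1, -4) lies strictly outside the polygon

Cast a horizontal ray to the right from the query point and count how many polygon edges it crosses (each edge strictly once or zero times, handled with the usual half-open convention). 
Parity of crossings → even ⇒ outside.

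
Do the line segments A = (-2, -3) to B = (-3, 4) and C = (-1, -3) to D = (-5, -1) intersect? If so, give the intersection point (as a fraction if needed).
Yes; intersection at (-27/13, -32/13) (t = 1/13 on AB, s = 7/26 on CD)

Parametrize AB as A + t(B − A) = (-2 + -1 t, -3 + 7 t) and CD as C + s(D − C) = (-1 + -4 s, -3 + 2 s). Solve the linear system for (t, s). Determinant = -26 ≠ 0, so a unique intersection of the containing lines exists. Solution: t = 1/13, s = 7/26 — both in [0, 1], so the segments cross. Intersection point: (-27/13, -32/13).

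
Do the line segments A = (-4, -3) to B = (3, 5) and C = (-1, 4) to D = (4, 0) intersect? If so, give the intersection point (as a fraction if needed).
Yes; intersection at (57/68, 43/17) (t = 47/68 on AB, s = 25/68 on CD)

Parametrize AB as A + t(B − A) = (-4 + 7 t, -3 + 8 t) and CD as C + s(D − C) = (-1 + 5 s, 4 + -4 s). Solve the linear system for (t, s). Determinant = 68 ≠ 0, so a unique intersection of the containing lines exists. Solution: t = 47/68, s = 25/68 — both in [0, 1], so the segments cross. Intersection point: (57/68, 43/17).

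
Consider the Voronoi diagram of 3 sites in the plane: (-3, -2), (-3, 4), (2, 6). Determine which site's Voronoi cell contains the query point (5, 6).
Nearest site = (2, 6)

The Voronoi cell of site s contains exactly those query points closer to s than to any other site. Compute squared distances from q = (5, 6) to each site:
  (2 − 5)² + (6 − 6)² = 9
  (-3 − 5)² + (4 − 6)² = 68
  (-3 − 5)² + (-2 − 6)² = 128
Minimum is attained by (2, 6), so q lies in its Voronoi cell.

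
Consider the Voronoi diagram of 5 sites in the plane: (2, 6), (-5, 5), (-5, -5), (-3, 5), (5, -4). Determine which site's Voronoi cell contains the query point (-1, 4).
Nearest site = (-3, 5)

The Voronoi cell of site s contains exactly those query points closer to s than to any other site. Compute squared distances from q = (-1, 4) to each site:
  (-3 − -1)² + (5 − 4)² = 5
  (2 − -1)² + (6 − 4)² = 13
  (-5 − -1)² + (5 − 4)² = 17
  (-5 − -1)² + (-5 − 4)² = 97
  (5 − -1)² + (-4 − 4)² = 100
Minimum is attained by (-3, 5), so q lies in its Voronoi cell.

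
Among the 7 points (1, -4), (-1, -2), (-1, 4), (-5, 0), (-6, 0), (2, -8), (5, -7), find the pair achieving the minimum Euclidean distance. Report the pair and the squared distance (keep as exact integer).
Pair = ((-5, 0), (-6, 0)); squared distance = 1

Compute all C(7, 2) = 21 pairwise squared distances (x_i − x_j)² + (y_i − y_j)². The minimum is 1, attained by the pair ((-5, 0), (-6, 0)).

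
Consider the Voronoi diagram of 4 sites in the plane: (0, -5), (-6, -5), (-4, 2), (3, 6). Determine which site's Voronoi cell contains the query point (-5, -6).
Nearest site = (-6, -5)

The Voronoi cell of site s contains exactly those query points closer to s than to any other site. Compute squared distances from q = (-5, -6) to each site:
  (-6 − -5)² + (-5 − -6)² = 2
  (0 − -5)² + (-5 − -6)² = 26
  (-4 − -5)² + (2 − -6)² = 65
  (3 − -5)² + (6 − -6)² = 208
Minimum is attained by (-6, -5), so q lies in its Voronoi cell.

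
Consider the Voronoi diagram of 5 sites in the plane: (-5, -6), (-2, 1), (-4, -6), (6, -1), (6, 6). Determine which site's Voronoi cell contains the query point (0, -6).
Nearest site = (-4, -6)

The Voronoi cell of site s contains exactly those query points closer to s than to any other site. Compute squared distances from q = (0, -6) to each site:
  (-4 − 0)² + (-6 − -6)² = 16
  (-5 − 0)² + (-6 − -6)² = 25
  (-2 − 0)² + (1 − -6)² = 53
  (6 − 0)² + (-1 − -6)² = 61
  (6 − 0)² + (6 − -6)² = 180
Minimum is attained by (-4, -6), so q lies in its Voronoi cell.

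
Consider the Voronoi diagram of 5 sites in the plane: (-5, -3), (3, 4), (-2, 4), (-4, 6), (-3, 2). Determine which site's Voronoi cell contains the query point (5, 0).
Nearest site = (3, 4)

The Voronoi cell of site s contains exactly those query points closer to s than to any other site. Compute squared distances from q = (5, 0) to each site:
  (3 − 5)² + (4 − 0)² = 20
  (-2 − 5)² + (4 − 0)² = 65
  (-3 − 5)² + (2 − 0)² = 68
  (-5 − 5)² + (-3 − 0)² = 109
  (-4 − 5)² + (6 − 0)² = 117
Minimum is attained by (3, 4), so q lies in its Voronoi cell.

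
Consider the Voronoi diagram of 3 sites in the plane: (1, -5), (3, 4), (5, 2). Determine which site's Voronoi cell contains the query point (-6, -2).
Nearest site = (1, -5)

The Voronoi cell of site s contains exactly those query points closer to s than to any other site. Compute squared distances from q = (-6, -2) to each site:
  (1 − -6)² + (-5 − -2)² = 58
  (3 − -6)² + (4 − -2)² = 117
  (5 − -6)² + (2 − -2)² = 137
Minimum is attained by (1, -5), so q lies in its Voronoi cell.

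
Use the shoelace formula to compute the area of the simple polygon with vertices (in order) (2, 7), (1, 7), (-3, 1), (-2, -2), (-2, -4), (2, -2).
Area = 71/2

Shoelace formula: Area = (1/2) |Σ_i (x_i · y_{i+1} − x_{i+1} · y_i)| (indices mod n). Compute each cross term:
  (2)(7) − (1)(7) = 7
  (1)(1) − (-3)(7) = 22
  (-3)(-2) − (-2)(1) = 8
  (-2)(-4) − (-2)(-2) = 4
  (-2)(-2) − (2)(-4) = 12
  (2)(7) − (2)(-2) = 18
Sum = 71, so (signed) Area = 71/2 = 71/2, |Area| = 71/2.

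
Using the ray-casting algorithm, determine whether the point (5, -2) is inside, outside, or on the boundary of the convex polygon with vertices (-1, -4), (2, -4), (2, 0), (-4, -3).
The point (5, -2) lies strictly outside the polygon

Cast a horizontal ray to the right from the query point and count how many polygon edges it crosses (each edge strictly once or zero times, handled with the usual half-open convention). 
Parity of crossings → even ⇒ outside.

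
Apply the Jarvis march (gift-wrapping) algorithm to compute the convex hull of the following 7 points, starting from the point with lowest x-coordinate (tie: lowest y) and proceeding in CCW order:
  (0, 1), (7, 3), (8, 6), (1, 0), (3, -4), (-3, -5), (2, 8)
Hull (CCW) = [(-3, -5), (3, -4), (7, 3), (8, 6), (2, 8)]

Jarvis march: at each step, from the current hull vertex p, select the next vertex q as the point such that every other point lies strictly to the left of (or on) the directed line p → q. (Equivalently: for every other point r, the cross product (q − p) × (r − p) ≥ 0.)
Starting point (lowest x, tie lowest y): (-3, -5). Wrap until returning to start. Resulting hull: (-3, -5), (3, -4), (7, 3), (8, 6), (2, 8).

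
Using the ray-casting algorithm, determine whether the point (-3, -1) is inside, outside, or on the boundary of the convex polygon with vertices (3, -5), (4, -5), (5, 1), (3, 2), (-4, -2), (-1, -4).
The point (-3, -1) lies strictly outside the polygon

Cast a horizontal ray to the right from the query point and count how many polygon edges it crosses (each edge strictly once or zero times, handled with the usual half-open convention). 
Parity of crossings → even ⇒ outside.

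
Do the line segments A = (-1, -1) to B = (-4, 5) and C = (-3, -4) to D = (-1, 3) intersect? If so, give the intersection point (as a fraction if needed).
Yes; intersection at (-19/11, 5/11) (t = 8/33 on AB, s = 7/11 on CD)

Parametrize AB as A + t(B − A) = (-1 + -3 t, -1 + 6 t) and CD as C + s(D − C) = (-3 + 2 s, -4 + 7 s). Solve the linear system for (t, s). Determinant = 33 ≠ 0, so a unique intersection of the containing lines exists. Solution: t = 8/33, s = 7/11 — both in [0, 1], so the segments cross. Intersection point: (-19/11, 5/11).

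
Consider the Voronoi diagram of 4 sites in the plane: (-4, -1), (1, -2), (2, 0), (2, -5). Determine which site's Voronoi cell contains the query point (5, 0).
Nearest site = (2, 0)

The Voronoi cell of site s contains exactly those query points closer to s than to any other site. Compute squared distances from q = (5, 0) to each site:
  (2 − 5)² + (0 − 0)² = 9
  (1 − 5)² + (-2 − 0)² = 20
  (2 − 5)² + (-5 − 0)² = 34
  (-4 − 5)² + (-1 − 0)² = 82
Minimum is attained by (2, 0), so q lies in its Voronoi cell.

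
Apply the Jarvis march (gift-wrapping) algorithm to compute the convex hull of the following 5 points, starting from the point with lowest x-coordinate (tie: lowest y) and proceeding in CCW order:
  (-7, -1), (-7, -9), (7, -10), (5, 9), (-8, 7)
Hull (CCW) = [(-8, 7), (-7, -9), (7, -10), (5, 9)]

Jarvis march: at each step, from the current hull vertex p, select the next vertex q as the point such that every other point lies strictly to the left of (or on) the directed line p → q. (Equivalently: for every other point r, the cross product (q − p) × (r − p) ≥ 0.)
Starting point (lowest x, tie lowest y): (-8, 7). Wrap until returning to start. Resulting hull: (-8, 7), (-7, -9), (7, -10), (5, 9).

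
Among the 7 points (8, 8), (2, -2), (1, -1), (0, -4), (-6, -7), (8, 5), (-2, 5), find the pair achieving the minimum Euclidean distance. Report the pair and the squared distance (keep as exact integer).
Pair = ((2, -2), (1, -1)); squared distance = 2

Compute all C(7, 2) = 21 pairwise squared distances (x_i − x_j)² + (y_i − y_j)². The minimum is 2, attained by the pair ((2, -2), (1, -1)).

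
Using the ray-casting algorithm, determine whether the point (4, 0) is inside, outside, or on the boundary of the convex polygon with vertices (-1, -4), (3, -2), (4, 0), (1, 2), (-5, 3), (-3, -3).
The point (4, 0) lies on the polygon boundary

Boundary check: the query satisfies the collinearity and bounding-box conditions for some polygon edge, so it lies exactly on the boundary.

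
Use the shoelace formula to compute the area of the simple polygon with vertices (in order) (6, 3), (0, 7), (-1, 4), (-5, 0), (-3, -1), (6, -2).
Area = 58

Shoelace formula: Area = (1/2) |Σ_i (x_i · y_{i+1} − x_{i+1} · y_i)| (indices mod n). Compute each cross term:
  (6)(7) − (0)(3) = 42
  (0)(4) − (-1)(7) = 7
  (-1)(0) − (-5)(4) = 20
  (-5)(-1) − (-3)(0) = 5
  (-3)(-2) − (6)(-1) = 12
  (6)(3) − (6)(-2) = 30
Sum = 116, so (signed) Area = 116/2 = 58, |Area| = 58.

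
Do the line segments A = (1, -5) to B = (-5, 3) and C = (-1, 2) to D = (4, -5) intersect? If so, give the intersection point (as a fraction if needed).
No (intersection of containing lines falls outside at least one segment)

Parametrize and solve: t = -21/2, s = 13. At least one of these is outside [0, 1], so the segments do not intersect.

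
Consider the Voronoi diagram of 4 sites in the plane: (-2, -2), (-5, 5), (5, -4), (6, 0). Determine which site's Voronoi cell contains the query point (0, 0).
Nearest site = (-2, -2)

The Voronoi cell of site s contains exactly those query points closer to s than to any other site. Compute squared distances from q = (0, 0) to each site:
  (-2 − 0)² + (-2 − 0)² = 8
  (6 − 0)² + (0 − 0)² = 36
  (5 − 0)² + (-4 − 0)² = 41
  (-5 − 0)² + (5 − 0)² = 50
Minimum is attained by (-2, -2), so q lies in its Voronoi cell.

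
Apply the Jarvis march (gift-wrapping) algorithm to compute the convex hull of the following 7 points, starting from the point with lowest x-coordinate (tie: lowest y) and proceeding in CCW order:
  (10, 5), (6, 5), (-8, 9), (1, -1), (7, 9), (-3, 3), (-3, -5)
Hull (CCW) = [(-8, 9), (-3, -5), (10, 5), (7, 9)]

Jarvis march: at each step, from the current hull vertex p, select the next vertex q as the point such that every other point lies strictly to the left of (or on) the directed line p → q. (Equivalently: for every other point r, the cross product (q − p) × (r − p) ≥ 0.)
Starting point (lowest x, tie lowest y): (-8, 9). Wrap until returning to start. Resulting hull: (-8, 9), (-3, -5), (10, 5), (7, 9).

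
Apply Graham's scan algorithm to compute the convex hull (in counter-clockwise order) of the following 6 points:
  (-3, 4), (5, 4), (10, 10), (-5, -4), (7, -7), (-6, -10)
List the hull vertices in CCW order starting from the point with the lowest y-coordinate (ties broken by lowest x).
Hull (CCW) = [(-6, -10), (7, -7), (10, 10), (-3, 4), (-5, -4)]

Graham scan procedure:
  1. Find the pivot p₀ = point with lowest y (tie → lowest x): (-6, -10).
  2. Sort the remaining points by polar angle around p₀.
  3. Walk through sorted points, maintaining a stack; pop the top while the last three entries make a non-left turn (cross product ≤ 0).
  4. Final stack is the convex hull in CCW order: (-6, -10), (7, -7), (10, 10), (-3, 4), (-5, -4).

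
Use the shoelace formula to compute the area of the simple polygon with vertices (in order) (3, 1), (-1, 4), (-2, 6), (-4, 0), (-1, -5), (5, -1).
Area = 93/2

Shoelace formula: Area = (1/2) |Σ_i (x_i · y_{i+1} − x_{i+1} · y_i)| (indices mod n). Compute each cross term:
  (3)(4) − (-1)(1) = 13
  (-1)(6) − (-2)(4) = 2
  (-2)(0) − (-4)(6) = 24
  (-4)(-5) − (-1)(0) = 20
  (-1)(-1) − (5)(-5) = 26
  (5)(1) − (3)(-1) = 8
Sum = 93, so (signed) Area = 93/2 = 93/2, |Area| = 93/2.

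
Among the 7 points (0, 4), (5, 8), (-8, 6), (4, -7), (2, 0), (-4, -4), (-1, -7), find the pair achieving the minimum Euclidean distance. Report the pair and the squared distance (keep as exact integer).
Pair = ((-4, -4), (-1, -7)); squared distance = 18

Compute all C(7, 2) = 21 pairwise squared distances (x_i − x_j)² + (y_i − y_j)². The minimum is 18, attained by the pair ((-4, -4), (-1, -7)).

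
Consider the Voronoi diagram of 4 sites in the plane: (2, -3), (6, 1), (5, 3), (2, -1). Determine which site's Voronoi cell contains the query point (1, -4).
Nearest site = (2, -3)

The Voronoi cell of site s contains exactly those query points closer to s than to any other site. Compute squared distances from q = (1, -4) to each site:
  (2 − 1)² + (-3 − -4)² = 2
  (2 − 1)² + (-1 − -4)² = 10
  (6 − 1)² + (1 − -4)² = 50
  (5 − 1)² + (3 − -4)² = 65
Minimum is attained by (2, -3), so q lies in its Voronoi cell.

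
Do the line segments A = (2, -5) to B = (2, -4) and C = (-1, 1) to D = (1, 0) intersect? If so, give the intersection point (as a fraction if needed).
No (intersection of containing lines falls outside at least one segment)

Parametrize and solve: t = 9/2, s = 3/2. At least one of these is outside [0, 1], so the segments do not intersect.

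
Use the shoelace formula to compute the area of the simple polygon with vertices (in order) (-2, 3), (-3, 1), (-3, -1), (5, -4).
Area = 37/2

Shoelace formula: Area = (1/2) |Σ_i (x_i · y_{i+1} − x_{i+1} · y_i)| (indices mod n). Compute each cross term:
  (-2)(1) − (-3)(3) = 7
  (-3)(-1) − (-3)(1) = 6
  (-3)(-4) − (5)(-1) = 17
  (5)(3) − (-2)(-4) = 7
Sum = 37, so (signed) Area = 37/2 = 37/2, |Area| = 37/2.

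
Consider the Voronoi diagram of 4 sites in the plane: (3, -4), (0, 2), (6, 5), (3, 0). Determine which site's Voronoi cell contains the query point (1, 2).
Nearest site = (0, 2)

The Voronoi cell of site s contains exactly those query points closer to s than to any other site. Compute squared distances from q = (1, 2) to each site:
  (0 − 1)² + (2 − 2)² = 1
  (3 − 1)² + (0 − 2)² = 8
  (6 − 1)² + (5 − 2)² = 34
  (3 − 1)² + (-4 − 2)² = 40
Minimum is attained by (0, 2), so q lies in its Voronoi cell.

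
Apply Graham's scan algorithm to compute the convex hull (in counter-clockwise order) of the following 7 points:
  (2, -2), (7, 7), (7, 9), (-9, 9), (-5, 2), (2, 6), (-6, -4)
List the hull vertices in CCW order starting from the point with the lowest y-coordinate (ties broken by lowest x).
Hull (CCW) = [(-6, -4), (2, -2), (7, 7), (7, 9), (-9, 9)]

Graham scan procedure:
  1. Find the pivot p₀ = point with lowest y (tie → lowest x): (-6, -4).
  2. Sort the remaining points by polar angle around p₀.
  3. Walk through sorted points, maintaining a stack; pop the top while the last three entries make a non-left turn (cross product ≤ 0).
  4. Final stack is the convex hull in CCW order: (-6, -4), (2, -2), (7, 7), (7, 9), (-9, 9).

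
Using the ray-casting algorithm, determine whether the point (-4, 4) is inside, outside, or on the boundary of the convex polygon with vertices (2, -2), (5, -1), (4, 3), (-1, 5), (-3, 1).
The point (-4, 4) lies strictly outside the polygon

Cast a horizontal ray to the right from the query point and count how many polygon edges it crosses (each edge strictly once or zero times, handled with the usual half-open convention). 
Parity of crossings → even ⇒ outside.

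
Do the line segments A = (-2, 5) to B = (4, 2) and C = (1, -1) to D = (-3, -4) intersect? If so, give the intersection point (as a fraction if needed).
No (intersection of containing lines falls outside at least one segment)

Parametrize and solve: t = 11/10, s = -9/10. At least one of these is outside [0, 1], so the segments do not intersect.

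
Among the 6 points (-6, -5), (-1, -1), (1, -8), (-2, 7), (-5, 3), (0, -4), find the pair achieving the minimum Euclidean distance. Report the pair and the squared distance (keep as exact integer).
Pair = ((-1, -1), (0, -4)); squared distance = 10

Compute all C(6, 2) = 15 pairwise squared distances (x_i − x_j)² + (y_i − y_j)². The minimum is 10, attained by the pair ((-1, -1), (0, -4)).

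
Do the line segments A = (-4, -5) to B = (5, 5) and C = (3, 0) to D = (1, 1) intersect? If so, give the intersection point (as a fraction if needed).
Yes; intersection at (37/29, 25/29) (t = 17/29 on AB, s = 25/29 on CD)

Parametrize AB as A + t(B − A) = (-4 + 9 t, -5 + 10 t) and CD as C + s(D − C) = (3 + -2 s, 0 + 1 s). Solve the linear system for (t, s). Determinant = -29 ≠ 0, so a unique intersection of the containing lines exists. Solution: t = 17/29, s = 25/29 — both in [0, 1], so the segments cross. Intersection point: (37/29, 25/29).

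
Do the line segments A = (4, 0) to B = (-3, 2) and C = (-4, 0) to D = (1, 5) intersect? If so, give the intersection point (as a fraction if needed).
Yes; intersection at (-20/9, 16/9) (t = 8/9 on AB, s = 16/45 on CD)

Parametrize AB as A + t(B − A) = (4 + -7 t, 0 + 2 t) and CD as C + s(D − C) = (-4 + 5 s, 0 + 5 s). Solve the linear system for (t, s). Determinant = 45 ≠ 0, so a unique intersection of the containing lines exists. Solution: t = 8/9, s = 16/45 — both in [0, 1], so the segments cross. Intersection point: (-20/9, 16/9).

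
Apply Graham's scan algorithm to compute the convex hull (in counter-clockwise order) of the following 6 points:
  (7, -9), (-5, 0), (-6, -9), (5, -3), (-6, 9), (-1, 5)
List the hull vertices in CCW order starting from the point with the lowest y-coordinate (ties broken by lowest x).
Hull (CCW) = [(-6, -9), (7, -9), (5, -3), (-1, 5), (-6, 9)]

Graham scan procedure:
  1. Find the pivot p₀ = point with lowest y (tie → lowest x): (-6, -9).
  2. Sort the remaining points by polar angle around p₀.
  3. Walk through sorted points, maintaining a stack; pop the top while the last three entries make a non-left turn (cross product ≤ 0).
  4. Final stack is the convex hull in CCW order: (-6, -9), (7, -9), (5, -3), (-1, 5), (-6, 9).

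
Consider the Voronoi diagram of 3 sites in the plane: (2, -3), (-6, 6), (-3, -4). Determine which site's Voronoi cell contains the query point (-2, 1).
Nearest site = (-3, -4)

The Voronoi cell of site s contains exactly those query points closer to s than to any other site. Compute squared distances from q = (-2, 1) to each site:
  (-3 − -2)² + (-4 − 1)² = 26
  (2 − -2)² + (-3 − 1)² = 32
  (-6 − -2)² + (6 − 1)² = 41
Minimum is attained by (-3, -4), so q lies in its Voronoi cell.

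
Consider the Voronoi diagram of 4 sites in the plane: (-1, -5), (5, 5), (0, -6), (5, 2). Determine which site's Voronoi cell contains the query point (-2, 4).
Nearest site = (5, 5)

The Voronoi cell of site s contains exactly those query points closer to s than to any other site. Compute squared distances from q = (-2, 4) to each site:
  (5 − -2)² + (5 − 4)² = 50
  (5 − -2)² + (2 − 4)² = 53
  (-1 − -2)² + (-5 − 4)² = 82
  (0 − -2)² + (-6 − 4)² = 104
Minimum is attained by (5, 5), so q lies in its Voronoi cell.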